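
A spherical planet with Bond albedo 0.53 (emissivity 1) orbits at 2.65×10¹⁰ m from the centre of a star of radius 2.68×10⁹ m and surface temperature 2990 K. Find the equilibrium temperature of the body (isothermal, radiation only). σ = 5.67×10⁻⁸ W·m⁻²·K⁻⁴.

The star's surface emits σT_*⁴; at distance d the flux is S = σT_*⁴(R_*/d)².
S = 5.67×10⁻⁸·(2990)⁴·(2.68×10⁹/2.65×10¹⁰)² = 46350 W/m².
For an isothermal sphere T⁴ = (1−a)S/(4σ) = 9.605×10¹⁰ K⁴.

T ≈ 557 K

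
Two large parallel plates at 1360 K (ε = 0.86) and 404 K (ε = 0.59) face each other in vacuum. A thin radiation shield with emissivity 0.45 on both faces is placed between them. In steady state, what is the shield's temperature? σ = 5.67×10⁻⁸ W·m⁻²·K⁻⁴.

In steady state the net flux on the hot side equals that on the cold side.
σ(T₁⁴−T_s⁴)/D₁ = σ(T_s⁴−T₂⁴)/D₂, with D₁ = 1/ε₁+1/ε_s−1 = 2.385, D₂ = 1/ε_s+1/ε₂−1 = 2.917.
Solve for T_s⁴: T_s⁴ = (D₂·T₁⁴ + D₁·T₂⁴)/(D₁+D₂) = 1.894×10¹² K⁴.

T_s ≈ 1170 K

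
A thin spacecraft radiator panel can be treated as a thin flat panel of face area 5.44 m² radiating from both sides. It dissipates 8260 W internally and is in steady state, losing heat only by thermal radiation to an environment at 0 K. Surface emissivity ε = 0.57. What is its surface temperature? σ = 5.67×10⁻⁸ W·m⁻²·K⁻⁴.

Steady state: internal power = radiated power, P = εσA T⁴.
Radiating area A = 2·5.44 = 10.88 m².
T⁴ = P/(εσA) = 8260/(0.57·5.67×10⁻⁸·10.88) = 2.349×10¹⁰ K⁴.
T = (2.349×10¹⁰)^(1/4).

T ≈ 391 K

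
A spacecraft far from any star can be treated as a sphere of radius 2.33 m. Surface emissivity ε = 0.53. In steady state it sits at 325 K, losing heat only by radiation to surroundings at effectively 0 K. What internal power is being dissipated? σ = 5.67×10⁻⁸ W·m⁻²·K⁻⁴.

P ≈ 22900 W

Steady state: P = εσA T⁴.
A = 4πr² = 68.22 m²; T⁴ = (325)⁴ = 1.116×10¹⁰ K⁴.
P = 0.53 × 5.67×10⁻⁸ × 68.22 × 1.116×10¹⁰.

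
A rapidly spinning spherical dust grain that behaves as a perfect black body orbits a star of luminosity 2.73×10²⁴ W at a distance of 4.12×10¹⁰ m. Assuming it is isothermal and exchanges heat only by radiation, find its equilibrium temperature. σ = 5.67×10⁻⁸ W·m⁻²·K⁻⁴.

First find the stellar flux at distance d: S = L/(4πd²) = 2.73×10²⁴/(4π·(4.12×10¹⁰)²) = 128.0 W/m².
For an isothermal sphere, absorbed (1−a)S·πr² = emitted σ·4πr²·T⁴, so T⁴ = (1−a)S/(4σ).
T⁴ = 1.00·128.0/(4·5.67×10⁻⁸) = 5.643×10⁸ K⁴.

T ≈ 154 K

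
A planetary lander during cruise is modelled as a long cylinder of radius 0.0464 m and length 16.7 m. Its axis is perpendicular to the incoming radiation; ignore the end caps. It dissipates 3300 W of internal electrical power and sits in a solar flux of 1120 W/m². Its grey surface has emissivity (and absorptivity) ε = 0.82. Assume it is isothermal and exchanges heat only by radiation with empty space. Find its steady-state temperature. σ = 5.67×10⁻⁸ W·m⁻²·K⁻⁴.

T ≈ 380 K

At steady state, absorbed solar power + internal power = radiated power.
Absorbed: α·S·A_cross = 0.82·1120·1.550 = 1423 W (cross-section 2rL).
Total input = 1423 + 3300 = 4723 W.
Radiated: εσ·A_surf·T⁴ with A_surf = 2πrL = 4.869 m².
T⁴ = 4723/(0.82·5.67×10⁻⁸·4.869) = 2.087×10¹⁰ K⁴.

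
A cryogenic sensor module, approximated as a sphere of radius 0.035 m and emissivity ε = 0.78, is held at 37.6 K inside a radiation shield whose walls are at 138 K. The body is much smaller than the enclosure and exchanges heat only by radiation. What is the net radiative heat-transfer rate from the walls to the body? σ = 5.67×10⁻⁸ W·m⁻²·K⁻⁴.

P_net ≈ 0.246 W

For a small grey body in a large enclosure: P_net = εσA(T_body⁴ − T_wall⁴).
A = 4πr² = 0.01539 m²; T_body⁴ − T_wall⁴ = 1.999×10⁶ − 3.627×10⁸ = -3.607×10⁸ K⁴.
|P_net| = 0.78·5.67×10⁻⁸·0.01539·3.607×10⁸.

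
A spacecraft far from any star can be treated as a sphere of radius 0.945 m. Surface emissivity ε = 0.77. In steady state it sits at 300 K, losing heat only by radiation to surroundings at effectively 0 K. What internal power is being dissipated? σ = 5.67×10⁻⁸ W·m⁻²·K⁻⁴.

P ≈ 3970 W

Steady state: P = εσA T⁴.
A = 4πr² = 11.22 m²; T⁴ = (300)⁴ = 8.100×10⁹ K⁴.
P = 0.77 × 5.67×10⁻⁸ × 11.22 × 8.100×10⁹.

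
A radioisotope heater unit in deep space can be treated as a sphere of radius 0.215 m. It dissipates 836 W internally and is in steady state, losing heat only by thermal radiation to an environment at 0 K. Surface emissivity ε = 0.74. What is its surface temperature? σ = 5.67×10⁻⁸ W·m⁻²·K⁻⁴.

T ≈ 430 K

Steady state: internal power = radiated power, P = εσA T⁴.
Radiating area A = 4πr² = 0.5809 m².
T⁴ = P/(εσA) = 836/(0.74·5.67×10⁻⁸·0.5809) = 3.430×10¹⁰ K⁴.
T = (3.430×10¹⁰)^(1/4).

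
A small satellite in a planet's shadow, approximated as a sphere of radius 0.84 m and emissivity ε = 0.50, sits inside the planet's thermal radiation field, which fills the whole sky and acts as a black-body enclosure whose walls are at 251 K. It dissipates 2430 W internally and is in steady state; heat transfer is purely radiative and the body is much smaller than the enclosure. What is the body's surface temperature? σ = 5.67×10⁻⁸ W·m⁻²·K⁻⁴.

For a small grey body in a large enclosure, net radiated power = εσA(T⁴ − T_w⁴).
Steady state: P = εσA(T⁴ − T_w⁴) with A = 4πr² = 8.867 m².
T⁴ = P/(εσA) + T_w⁴ = 2430/(0.50·5.67×10⁻⁸·8.867) + (251)⁴
    = 9.667×10⁹ + 3.969×10⁹ = 1.364×10¹⁰ K⁴.

T ≈ 342 K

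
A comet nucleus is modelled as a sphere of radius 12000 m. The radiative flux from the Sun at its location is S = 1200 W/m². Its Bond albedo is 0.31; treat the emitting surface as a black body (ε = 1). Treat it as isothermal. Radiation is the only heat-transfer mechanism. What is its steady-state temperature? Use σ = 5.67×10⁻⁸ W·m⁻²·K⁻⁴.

T ≈ 246 K

At equilibrium, absorbed power = emitted power.
Absorbing cross-section = πr² = 4.524×10⁸ m²; emitting surface = 4πr² = 1.810×10⁹ m² (ratio 4).
(1−a)S·A_cross = εσ·A_surf·T⁴  ⇒  T⁴ = (1−a)S/(4σ).
T⁴ = 0.690·1200/(4·5.67×10⁻⁸) = 3.651×10⁹ K⁴.
T = (3.651×10⁹)^(1/4).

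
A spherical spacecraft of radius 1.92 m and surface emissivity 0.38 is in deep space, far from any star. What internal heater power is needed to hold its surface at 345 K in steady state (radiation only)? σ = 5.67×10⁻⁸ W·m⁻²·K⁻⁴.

P = εσ·4πr²·T⁴.
4πr² = 46.32 m²; T⁴ = 1.417×10¹⁰ K⁴.
P = 0.38·5.67×10⁻⁸·46.32·1.417×10¹⁰.

P ≈ 14100 W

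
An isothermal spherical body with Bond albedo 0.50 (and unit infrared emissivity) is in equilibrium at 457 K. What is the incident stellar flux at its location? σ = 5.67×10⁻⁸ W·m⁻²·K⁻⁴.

(1−a)S·πr² = σ·4πr²·T⁴ ⇒ S = 4σT⁴/(1−a).
S = 4·5.67×10⁻⁸·4.362×10¹⁰/0.500.

S ≈ 19800 W/m²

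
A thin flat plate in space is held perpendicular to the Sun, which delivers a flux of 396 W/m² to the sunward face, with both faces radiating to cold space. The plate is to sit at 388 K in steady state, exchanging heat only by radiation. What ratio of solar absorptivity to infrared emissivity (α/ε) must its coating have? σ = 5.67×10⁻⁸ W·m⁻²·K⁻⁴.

α/ε ≈ 6.49

Balance: αS·A = εσ·2A·T⁴ ⇒ α/ε = 2σT⁴/S.
α/ε = 2·5.67×10⁻⁸·(388)⁴/396 = 2·5.67×10⁻⁸·2.266×10¹⁰/396.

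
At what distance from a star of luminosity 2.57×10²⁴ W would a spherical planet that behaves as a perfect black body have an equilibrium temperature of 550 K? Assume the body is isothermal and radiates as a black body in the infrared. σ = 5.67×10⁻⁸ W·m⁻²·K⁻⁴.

For an isothermal black-emitting sphere, (1−a)S·πr² = σ·4πr²·T⁴ ⇒ S = 4σT⁴/(1−a).
S = 4·5.67×10⁻⁸·(550)⁴/1.00 = 20750 W/m².
Flux falls as S = L/(4πd²), so d = √(L/(4πS)) = √(2.57×10²⁴/(4π·20750)).

d ≈ 3.14×10⁹ m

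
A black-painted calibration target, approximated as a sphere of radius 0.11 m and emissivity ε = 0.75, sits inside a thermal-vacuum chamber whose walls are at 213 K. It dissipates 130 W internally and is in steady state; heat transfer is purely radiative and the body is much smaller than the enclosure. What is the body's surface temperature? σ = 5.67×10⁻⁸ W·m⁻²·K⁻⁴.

T ≈ 386 K

For a small grey body in a large enclosure, net radiated power = εσA(T⁴ − T_w⁴).
Steady state: P = εσA(T⁴ − T_w⁴) with A = 4πr² = 0.1521 m².
T⁴ = P/(εσA) + T_w⁴ = 130/(0.75·5.67×10⁻⁸·0.1521) + (213)⁴
    = 2.010×10¹⁰ + 2.058×10⁹ = 2.216×10¹⁰ K⁴.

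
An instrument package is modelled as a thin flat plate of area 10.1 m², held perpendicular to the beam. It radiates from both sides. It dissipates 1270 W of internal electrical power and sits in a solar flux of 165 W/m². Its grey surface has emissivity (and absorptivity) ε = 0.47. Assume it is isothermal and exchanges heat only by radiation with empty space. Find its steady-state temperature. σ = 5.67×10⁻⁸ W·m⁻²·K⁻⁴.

At steady state, absorbed solar power + internal power = radiated power.
Absorbed: α·S·A_cross = 0.47·165·10.10 = 783.3 W (cross-section A).
Total input = 783.3 + 1270 = 2053 W.
Radiated: εσ·A_surf·T⁴ with A_surf = 2A = 20.20 m².
T⁴ = 2053/(0.47·5.67×10⁻⁸·20.20) = 3.814×10⁹ K⁴.

T ≈ 249 K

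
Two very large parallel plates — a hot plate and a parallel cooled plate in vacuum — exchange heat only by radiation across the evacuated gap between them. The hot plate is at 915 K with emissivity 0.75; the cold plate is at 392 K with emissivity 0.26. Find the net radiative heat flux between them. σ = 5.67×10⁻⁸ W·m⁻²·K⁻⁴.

q ≈ 9190 W/m²

For two infinite grey parallel plates, q = σ(T₁⁴ − T₂⁴)/(1/ε₁ + 1/ε₂ − 1).
T₁⁴ − T₂⁴ = 7.009×10¹¹ − 2.361×10¹⁰ = 6.773×10¹¹ K⁴.
1/ε₁ + 1/ε₂ − 1 = 1.333 + 3.846 − 1 = 4.179.
q = 5.67×10⁻⁸ × 6.773×10¹¹ / 4.179.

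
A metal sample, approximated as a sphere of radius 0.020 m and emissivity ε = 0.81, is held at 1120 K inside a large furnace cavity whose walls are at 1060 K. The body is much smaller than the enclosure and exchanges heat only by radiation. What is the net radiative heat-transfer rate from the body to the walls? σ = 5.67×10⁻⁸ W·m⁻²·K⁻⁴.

For a small grey body in a large enclosure: P_net = εσA(T_body⁴ − T_wall⁴).
A = 4πr² = 0.005027 m²; T_body⁴ − T_wall⁴ = 1.574×10¹² − 1.262×10¹² = 3.110×10¹¹ K⁴.
|P_net| = 0.81·5.67×10⁻⁸·0.005027·3.110×10¹¹.

P_net ≈ 71.8 W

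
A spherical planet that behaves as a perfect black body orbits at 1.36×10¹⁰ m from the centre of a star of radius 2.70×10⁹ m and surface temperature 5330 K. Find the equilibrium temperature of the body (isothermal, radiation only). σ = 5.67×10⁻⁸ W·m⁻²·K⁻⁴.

T ≈ 1680 K

The star's surface emits σT_*⁴; at distance d the flux is S = σT_*⁴(R_*/d)².
S = 5.67×10⁻⁸·(5330)⁴·(2.70×10⁹/1.36×10¹⁰)² = 1.804×10⁶ W/m².
For an isothermal sphere T⁴ = (1−a)S/(4σ) = 7.952×10¹² K⁴.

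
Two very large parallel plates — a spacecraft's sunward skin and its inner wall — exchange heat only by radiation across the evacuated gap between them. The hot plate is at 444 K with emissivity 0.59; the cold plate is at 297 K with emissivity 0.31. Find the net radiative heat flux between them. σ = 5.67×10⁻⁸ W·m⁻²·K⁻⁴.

For two infinite grey parallel plates, q = σ(T₁⁴ − T₂⁴)/(1/ε₁ + 1/ε₂ − 1).
T₁⁴ − T₂⁴ = 3.886×10¹⁰ − 7.781×10⁹ = 3.108×10¹⁰ K⁴.
1/ε₁ + 1/ε₂ − 1 = 1.695 + 3.226 − 1 = 3.921.
q = 5.67×10⁻⁸ × 3.108×10¹⁰ / 3.921.

q ≈ 449 W/m²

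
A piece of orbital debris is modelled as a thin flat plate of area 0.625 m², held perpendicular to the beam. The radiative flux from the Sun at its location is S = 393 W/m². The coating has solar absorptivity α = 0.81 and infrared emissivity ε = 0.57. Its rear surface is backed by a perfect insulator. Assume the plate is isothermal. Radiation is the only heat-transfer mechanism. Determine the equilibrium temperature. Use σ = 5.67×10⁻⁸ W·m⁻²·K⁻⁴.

T ≈ 315 K

At equilibrium, absorbed power = emitted power.
Absorbing cross-section = A = 0.6250 m²; emitting surface = A = 0.6250 m² (ratio 1).
αS·A_cross = εσ·A_surf·T⁴  ⇒  T⁴ = αS/(ε·1σ).
T⁴ = 0.810·393/(0.57·1·5.67×10⁻⁸) = 9.850×10⁹ K⁴.
T = (9.850×10⁹)^(1/4).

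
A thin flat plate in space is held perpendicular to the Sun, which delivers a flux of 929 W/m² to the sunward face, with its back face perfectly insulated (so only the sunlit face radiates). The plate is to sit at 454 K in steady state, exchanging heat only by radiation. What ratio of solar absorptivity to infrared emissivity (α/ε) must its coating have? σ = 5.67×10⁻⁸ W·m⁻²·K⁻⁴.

α/ε ≈ 2.59

Balance: αS·A = εσ·1A·T⁴ ⇒ α/ε = σT⁴/S.
α/ε = 5.67×10⁻⁸·(454)⁴/929 = 5.67×10⁻⁸·4.248×10¹⁰/929.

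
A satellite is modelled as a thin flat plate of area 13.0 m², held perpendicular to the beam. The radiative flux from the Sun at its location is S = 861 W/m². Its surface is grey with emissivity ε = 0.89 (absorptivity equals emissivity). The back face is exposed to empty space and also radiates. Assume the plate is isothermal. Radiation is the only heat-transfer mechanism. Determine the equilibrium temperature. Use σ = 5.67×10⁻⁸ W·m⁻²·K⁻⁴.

At equilibrium, absorbed power = emitted power.
Absorbing cross-section = A = 13.00 m²; emitting surface = 2A = 26.00 m² (ratio 2).
εS·A_cross = εσ·A_surf·T⁴  ⇒  T⁴ = S/(2σ)   (ε cancels).
T⁴ = 861/(2·5.67×10⁻⁸) = 7.593×10⁹ K⁴.
T = (7.593×10⁹)^(1/4).

T ≈ 295 K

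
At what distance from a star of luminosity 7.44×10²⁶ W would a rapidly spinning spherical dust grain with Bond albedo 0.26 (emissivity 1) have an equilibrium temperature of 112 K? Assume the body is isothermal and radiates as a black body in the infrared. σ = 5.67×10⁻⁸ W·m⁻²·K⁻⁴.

d ≈ 1.11×10¹² m

For an isothermal black-emitting sphere, (1−a)S·πr² = σ·4πr²·T⁴ ⇒ S = 4σT⁴/(1−a).
S = 4·5.67×10⁻⁸·(112)⁴/0.740 = 48.23 W/m².
Flux falls as S = L/(4πd²), so d = √(L/(4πS)) = √(7.44×10²⁶/(4π·48.23)).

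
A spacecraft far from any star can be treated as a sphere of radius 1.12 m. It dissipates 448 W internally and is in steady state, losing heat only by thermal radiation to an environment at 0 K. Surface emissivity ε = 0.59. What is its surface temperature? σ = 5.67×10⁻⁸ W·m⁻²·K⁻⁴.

Steady state: internal power = radiated power, P = εσA T⁴.
Radiating area A = 4πr² = 15.76 m².
T⁴ = P/(εσA) = 448/(0.59·5.67×10⁻⁸·15.76) = 8.496×10⁸ K⁴.
T = (8.496×10⁸)^(1/4).

T ≈ 171 K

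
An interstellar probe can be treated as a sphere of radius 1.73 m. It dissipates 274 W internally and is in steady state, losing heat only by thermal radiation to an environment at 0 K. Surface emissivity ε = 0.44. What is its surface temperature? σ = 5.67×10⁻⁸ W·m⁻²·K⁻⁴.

Steady state: internal power = radiated power, P = εσA T⁴.
Radiating area A = 4πr² = 37.61 m².
T⁴ = P/(εσA) = 274/(0.44·5.67×10⁻⁸·37.61) = 2.920×10⁸ K⁴.
T = (2.920×10⁸)^(1/4).

T ≈ 131 K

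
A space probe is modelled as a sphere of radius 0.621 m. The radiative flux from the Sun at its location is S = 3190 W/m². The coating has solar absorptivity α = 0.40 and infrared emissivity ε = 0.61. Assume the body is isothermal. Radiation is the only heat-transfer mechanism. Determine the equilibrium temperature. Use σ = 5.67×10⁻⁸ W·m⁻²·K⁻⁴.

At equilibrium, absorbed power = emitted power.
Absorbing cross-section = πr² = 1.212 m²; emitting surface = 4πr² = 4.846 m² (ratio 4).
αS·A_cross = εσ·A_surf·T⁴  ⇒  T⁴ = αS/(ε·4σ).
T⁴ = 0.400·3190/(0.61·4·5.67×10⁻⁸) = 9.223×10⁹ K⁴.
T = (9.223×10⁹)^(1/4).

T ≈ 310 K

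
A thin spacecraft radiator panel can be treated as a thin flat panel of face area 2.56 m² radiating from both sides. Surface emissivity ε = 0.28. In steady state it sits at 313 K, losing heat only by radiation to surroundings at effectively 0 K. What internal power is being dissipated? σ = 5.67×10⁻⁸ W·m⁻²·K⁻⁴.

P ≈ 780 W

Steady state: P = εσA T⁴.
A = 2·2.56 = 5.120 m²; T⁴ = (313)⁴ = 9.598×10⁹ K⁴.
P = 0.28 × 5.67×10⁻⁸ × 5.120 × 9.598×10⁹.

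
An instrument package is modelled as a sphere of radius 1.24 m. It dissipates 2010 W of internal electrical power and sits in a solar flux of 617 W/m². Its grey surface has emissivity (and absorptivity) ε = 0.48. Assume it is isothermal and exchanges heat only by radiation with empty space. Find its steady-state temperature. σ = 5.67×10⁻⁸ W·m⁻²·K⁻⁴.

At steady state, absorbed solar power + internal power = radiated power.
Absorbed: α·S·A_cross = 0.48·617·4.831 = 1431 W (cross-section πr²).
Total input = 1431 + 2010 = 3441 W.
Radiated: εσ·A_surf·T⁴ with A_surf = 4πr² = 19.32 m².
T⁴ = 3441/(0.48·5.67×10⁻⁸·19.32) = 6.543×10⁹ K⁴.

T ≈ 284 K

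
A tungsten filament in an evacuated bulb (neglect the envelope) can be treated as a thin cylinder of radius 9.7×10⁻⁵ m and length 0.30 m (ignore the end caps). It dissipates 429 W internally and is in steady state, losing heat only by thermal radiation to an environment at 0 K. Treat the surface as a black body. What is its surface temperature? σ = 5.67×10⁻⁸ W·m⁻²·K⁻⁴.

T ≈ 2540 K

Steady state: internal power = radiated power, P = εσA T⁴.
Radiating area A = 2πrL = 1.828×10⁻⁴ m².
T⁴ = P/(εσA) = 429/(1.0·5.67×10⁻⁸·1.828×10⁻⁴) = 4.138×10¹³ K⁴.
T = (4.138×10¹³)^(1/4).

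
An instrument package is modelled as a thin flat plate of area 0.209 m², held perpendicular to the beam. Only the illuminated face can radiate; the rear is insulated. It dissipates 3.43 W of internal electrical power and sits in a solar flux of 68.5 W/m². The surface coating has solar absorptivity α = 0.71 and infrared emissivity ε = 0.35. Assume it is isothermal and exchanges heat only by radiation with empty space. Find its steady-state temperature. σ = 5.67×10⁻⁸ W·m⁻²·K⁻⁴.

T ≈ 239 K

At steady state, absorbed solar power + internal power = radiated power.
Absorbed: α·S·A_cross = 0.71·68.5·0.2090 = 10.16 W (cross-section A).
Total input = 10.16 + 3.43 = 13.59 W.
Radiated: εσ·A_surf·T⁴ with A_surf = A = 0.2090 m².
T⁴ = 13.59/(0.35·5.67×10⁻⁸·0.2090) = 3.278×10⁹ K⁴.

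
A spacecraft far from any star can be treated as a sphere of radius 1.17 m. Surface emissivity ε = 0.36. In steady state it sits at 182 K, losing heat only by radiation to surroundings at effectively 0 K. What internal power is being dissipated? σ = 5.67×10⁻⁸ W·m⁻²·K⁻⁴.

Steady state: P = εσA T⁴.
A = 4πr² = 17.20 m²; T⁴ = (182)⁴ = 1.097×10⁹ K⁴.
P = 0.36 × 5.67×10⁻⁸ × 17.20 × 1.097×10⁹.

P ≈ 385 W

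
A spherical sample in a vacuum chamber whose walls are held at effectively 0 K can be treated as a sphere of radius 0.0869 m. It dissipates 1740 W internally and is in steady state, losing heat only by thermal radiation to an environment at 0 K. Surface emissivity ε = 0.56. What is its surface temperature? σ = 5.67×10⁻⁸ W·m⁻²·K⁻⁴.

T ≈ 872 K

Steady state: internal power = radiated power, P = εσA T⁴.
Radiating area A = 4πr² = 0.09490 m².
T⁴ = P/(εσA) = 1740/(0.56·5.67×10⁻⁸·0.09490) = 5.775×10¹¹ K⁴.
T = (5.775×10¹¹)^(1/4).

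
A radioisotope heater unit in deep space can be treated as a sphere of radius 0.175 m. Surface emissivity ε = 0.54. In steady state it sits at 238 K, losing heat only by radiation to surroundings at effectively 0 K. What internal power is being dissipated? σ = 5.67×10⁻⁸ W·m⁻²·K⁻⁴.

Steady state: P = εσA T⁴.
A = 4πr² = 0.3848 m²; T⁴ = (238)⁴ = 3.209×10⁹ K⁴.
P = 0.54 × 5.67×10⁻⁸ × 0.3848 × 3.209×10⁹.

P ≈ 37.8 W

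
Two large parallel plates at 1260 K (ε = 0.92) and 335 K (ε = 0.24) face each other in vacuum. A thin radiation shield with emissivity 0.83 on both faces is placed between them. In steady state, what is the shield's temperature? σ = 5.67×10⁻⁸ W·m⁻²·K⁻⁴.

In steady state the net flux on the hot side equals that on the cold side.
σ(T₁⁴−T_s⁴)/D₁ = σ(T_s⁴−T₂⁴)/D₂, with D₁ = 1/ε₁+1/ε_s−1 = 1.292, D₂ = 1/ε_s+1/ε₂−1 = 4.371.
Solve for T_s⁴: T_s⁴ = (D₂·T₁⁴ + D₁·T₂⁴)/(D₁+D₂) = 1.948×10¹² K⁴.

T_s ≈ 1180 K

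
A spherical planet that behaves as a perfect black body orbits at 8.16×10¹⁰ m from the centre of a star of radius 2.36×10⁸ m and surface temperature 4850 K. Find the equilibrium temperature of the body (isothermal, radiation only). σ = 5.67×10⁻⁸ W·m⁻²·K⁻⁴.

T ≈ 184 K

The star's surface emits σT_*⁴; at distance d the flux is S = σT_*⁴(R_*/d)².
S = 5.67×10⁻⁸·(4850)⁴·(2.36×10⁸/8.16×10¹⁰)² = 262.4 W/m².
For an isothermal sphere T⁴ = (1−a)S/(4σ) = 1.157×10⁹ K⁴.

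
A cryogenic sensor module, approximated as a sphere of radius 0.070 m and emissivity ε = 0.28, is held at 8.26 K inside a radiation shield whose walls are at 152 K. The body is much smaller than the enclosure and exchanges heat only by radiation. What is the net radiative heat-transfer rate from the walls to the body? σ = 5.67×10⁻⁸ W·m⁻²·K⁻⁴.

P_net ≈ 0.522 W

For a small grey body in a large enclosure: P_net = εσA(T_body⁴ − T_wall⁴).
A = 4πr² = 0.06158 m²; T_body⁴ − T_wall⁴ = 4655 − 5.338×10⁸ = -5.338×10⁸ K⁴.
|P_net| = 0.28·5.67×10⁻⁸·0.06158·5.338×10⁸.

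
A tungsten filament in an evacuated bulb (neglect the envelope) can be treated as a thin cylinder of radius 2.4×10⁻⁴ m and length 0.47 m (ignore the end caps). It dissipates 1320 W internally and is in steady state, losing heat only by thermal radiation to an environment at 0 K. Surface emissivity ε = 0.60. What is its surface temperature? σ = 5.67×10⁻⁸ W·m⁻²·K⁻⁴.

Steady state: internal power = radiated power, P = εσA T⁴.
Radiating area A = 2πrL = 7.087×10⁻⁴ m².
T⁴ = P/(εσA) = 1320/(0.60·5.67×10⁻⁸·7.087×10⁻⁴) = 5.475×10¹³ K⁴.
T = (5.475×10¹³)^(1/4).

T ≈ 2720 K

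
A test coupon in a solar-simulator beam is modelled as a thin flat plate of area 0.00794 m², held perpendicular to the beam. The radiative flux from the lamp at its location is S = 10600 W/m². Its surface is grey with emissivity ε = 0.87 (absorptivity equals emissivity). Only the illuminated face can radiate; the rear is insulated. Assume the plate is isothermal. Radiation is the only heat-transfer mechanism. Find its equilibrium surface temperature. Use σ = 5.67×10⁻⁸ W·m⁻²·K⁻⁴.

T ≈ 658 K

At equilibrium, absorbed power = emitted power.
Absorbing cross-section = A = 0.007940 m²; emitting surface = A = 0.007940 m² (ratio 1).
εS·A_cross = εσ·A_surf·T⁴  ⇒  T⁴ = S/(1σ)   (ε cancels).
T⁴ = 10600/(1·5.67×10⁻⁸) = 1.869×10¹¹ K⁴.
T = (1.869×10¹¹)^(1/4).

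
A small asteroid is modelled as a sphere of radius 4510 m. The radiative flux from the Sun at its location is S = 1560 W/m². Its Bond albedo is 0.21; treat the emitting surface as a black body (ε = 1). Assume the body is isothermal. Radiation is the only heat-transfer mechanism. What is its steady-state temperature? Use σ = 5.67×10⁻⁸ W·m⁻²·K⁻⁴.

T ≈ 272 K

At equilibrium, absorbed power = emitted power.
Absorbing cross-section = πr² = 6.390×10⁷ m²; emitting surface = 4πr² = 2.556×10⁸ m² (ratio 4).
(1−a)S·A_cross = εσ·A_surf·T⁴  ⇒  T⁴ = (1−a)S/(4σ).
T⁴ = 0.790·1560/(4·5.67×10⁻⁸) = 5.434×10⁹ K⁴.
T = (5.434×10⁹)^(1/4).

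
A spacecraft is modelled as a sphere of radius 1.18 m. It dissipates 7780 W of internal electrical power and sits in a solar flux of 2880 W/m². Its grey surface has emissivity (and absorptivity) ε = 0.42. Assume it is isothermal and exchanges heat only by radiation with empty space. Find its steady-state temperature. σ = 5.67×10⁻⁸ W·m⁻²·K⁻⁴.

T ≈ 421 K

At steady state, absorbed solar power + internal power = radiated power.
Absorbed: α·S·A_cross = 0.42·2880·4.374 = 5291 W (cross-section πr²).
Total input = 5291 + 7780 = 13070 W.
Radiated: εσ·A_surf·T⁴ with A_surf = 4πr² = 17.50 m².
T⁴ = 13070/(0.42·5.67×10⁻⁸·17.50) = 3.137×10¹⁰ K⁴.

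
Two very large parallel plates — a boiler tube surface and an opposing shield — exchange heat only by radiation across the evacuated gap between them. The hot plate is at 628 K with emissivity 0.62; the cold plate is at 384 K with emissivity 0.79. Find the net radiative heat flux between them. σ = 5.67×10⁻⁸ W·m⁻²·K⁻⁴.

For two infinite grey parallel plates, q = σ(T₁⁴ − T₂⁴)/(1/ε₁ + 1/ε₂ − 1).
T₁⁴ − T₂⁴ = 1.555×10¹¹ − 2.174×10¹⁰ = 1.338×10¹¹ K⁴.
1/ε₁ + 1/ε₂ − 1 = 1.613 + 1.266 − 1 = 1.879.
q = 5.67×10⁻⁸ × 1.338×10¹¹ / 1.879.

q ≈ 4040 W/m²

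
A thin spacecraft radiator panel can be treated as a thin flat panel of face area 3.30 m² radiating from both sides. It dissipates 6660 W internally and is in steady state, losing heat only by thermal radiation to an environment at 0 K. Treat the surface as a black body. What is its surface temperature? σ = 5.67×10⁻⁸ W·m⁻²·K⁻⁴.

T ≈ 365 K

Steady state: internal power = radiated power, P = εσA T⁴.
Radiating area A = 2·3.30 = 6.600 m².
T⁴ = P/(εσA) = 6660/(1.0·5.67×10⁻⁸·6.600) = 1.780×10¹⁰ K⁴.
T = (1.780×10¹⁰)^(1/4).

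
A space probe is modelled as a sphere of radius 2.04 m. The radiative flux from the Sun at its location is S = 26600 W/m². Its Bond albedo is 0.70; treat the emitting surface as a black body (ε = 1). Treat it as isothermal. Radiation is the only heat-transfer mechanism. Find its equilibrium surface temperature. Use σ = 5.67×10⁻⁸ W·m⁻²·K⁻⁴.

T ≈ 433 K

At equilibrium, absorbed power = emitted power.
Absorbing cross-section = πr² = 13.07 m²; emitting surface = 4πr² = 52.30 m² (ratio 4).
(1−a)S·A_cross = εσ·A_surf·T⁴  ⇒  T⁴ = (1−a)S/(4σ).
T⁴ = 0.300·26600/(4·5.67×10⁻⁸) = 3.519×10¹⁰ K⁴.
T = (3.519×10¹⁰)^(1/4).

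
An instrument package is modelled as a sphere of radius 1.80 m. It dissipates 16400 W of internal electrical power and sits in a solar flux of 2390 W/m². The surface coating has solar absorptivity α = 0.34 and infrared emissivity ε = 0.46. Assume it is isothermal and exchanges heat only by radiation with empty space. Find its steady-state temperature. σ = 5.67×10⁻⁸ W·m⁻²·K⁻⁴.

At steady state, absorbed solar power + internal power = radiated power.
Absorbed: α·S·A_cross = 0.34·2390·10.18 = 8271 W (cross-section πr²).
Total input = 8271 + 16400 = 24670 W.
Radiated: εσ·A_surf·T⁴ with A_surf = 4πr² = 40.72 m².
T⁴ = 24670/(0.46·5.67×10⁻⁸·40.72) = 2.323×10¹⁰ K⁴.

T ≈ 390 K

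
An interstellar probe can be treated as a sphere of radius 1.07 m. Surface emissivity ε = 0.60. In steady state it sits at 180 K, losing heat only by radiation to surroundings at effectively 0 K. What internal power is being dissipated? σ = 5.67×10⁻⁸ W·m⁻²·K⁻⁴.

Steady state: P = εσA T⁴.
A = 4πr² = 14.39 m²; T⁴ = (180)⁴ = 1.050×10⁹ K⁴.
P = 0.60 × 5.67×10⁻⁸ × 14.39 × 1.050×10⁹.

P ≈ 514 W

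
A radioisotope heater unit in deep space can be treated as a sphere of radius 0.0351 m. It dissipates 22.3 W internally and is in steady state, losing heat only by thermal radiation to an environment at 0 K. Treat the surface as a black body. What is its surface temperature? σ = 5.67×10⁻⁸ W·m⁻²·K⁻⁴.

Steady state: internal power = radiated power, P = εσA T⁴.
Radiating area A = 4πr² = 0.01548 m².
T⁴ = P/(εσA) = 22.3/(1.0·5.67×10⁻⁸·0.01548) = 2.540×10¹⁰ K⁴.
T = (2.540×10¹⁰)^(1/4).

T ≈ 399 K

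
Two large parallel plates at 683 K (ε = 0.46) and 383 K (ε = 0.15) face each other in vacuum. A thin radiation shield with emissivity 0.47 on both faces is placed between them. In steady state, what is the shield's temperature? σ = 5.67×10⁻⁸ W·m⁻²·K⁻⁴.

T_s ≈ 632 K

In steady state the net flux on the hot side equals that on the cold side.
σ(T₁⁴−T_s⁴)/D₁ = σ(T_s⁴−T₂⁴)/D₂, with D₁ = 1/ε₁+1/ε_s−1 = 3.302, D₂ = 1/ε_s+1/ε₂−1 = 7.794.
Solve for T_s⁴: T_s⁴ = (D₂·T₁⁴ + D₁·T₂⁴)/(D₁+D₂) = 1.593×10¹¹ K⁴.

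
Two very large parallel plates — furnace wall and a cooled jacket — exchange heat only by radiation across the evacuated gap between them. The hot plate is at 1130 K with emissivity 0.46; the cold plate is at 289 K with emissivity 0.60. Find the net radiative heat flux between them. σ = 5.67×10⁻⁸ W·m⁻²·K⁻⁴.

q ≈ 32400 W/m²

For two infinite grey parallel plates, q = σ(T₁⁴ − T₂⁴)/(1/ε₁ + 1/ε₂ − 1).
T₁⁴ − T₂⁴ = 1.630×10¹² − 6.976×10⁹ = 1.623×10¹² K⁴.
1/ε₁ + 1/ε₂ − 1 = 2.174 + 1.667 − 1 = 2.841.
q = 5.67×10⁻⁸ × 1.623×10¹² / 2.841.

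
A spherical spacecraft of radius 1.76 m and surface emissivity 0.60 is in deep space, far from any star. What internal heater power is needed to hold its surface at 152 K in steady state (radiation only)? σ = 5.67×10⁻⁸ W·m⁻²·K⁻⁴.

P ≈ 707 W

P = εσ·4πr²·T⁴.
4πr² = 38.93 m²; T⁴ = 5.338×10⁸ K⁴.
P = 0.60·5.67×10⁻⁸·38.93·5.338×10⁸.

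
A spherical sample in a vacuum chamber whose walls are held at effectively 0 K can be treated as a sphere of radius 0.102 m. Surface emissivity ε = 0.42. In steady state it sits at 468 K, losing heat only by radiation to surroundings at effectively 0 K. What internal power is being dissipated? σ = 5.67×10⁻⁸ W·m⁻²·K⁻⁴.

P ≈ 149 W

Steady state: P = εσA T⁴.
A = 4πr² = 0.1307 m²; T⁴ = (468)⁴ = 4.797×10¹⁰ K⁴.
P = 0.42 × 5.67×10⁻⁸ × 0.1307 × 4.797×10¹⁰.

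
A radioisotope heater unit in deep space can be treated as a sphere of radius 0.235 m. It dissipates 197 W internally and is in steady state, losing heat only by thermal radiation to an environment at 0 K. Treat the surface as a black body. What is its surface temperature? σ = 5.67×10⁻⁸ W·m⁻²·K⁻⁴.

T ≈ 266 K

Steady state: internal power = radiated power, P = εσA T⁴.
Radiating area A = 4πr² = 0.6940 m².
T⁴ = P/(εσA) = 197/(1.0·5.67×10⁻⁸·0.6940) = 5.007×10⁹ K⁴.
T = (5.007×10⁹)^(1/4).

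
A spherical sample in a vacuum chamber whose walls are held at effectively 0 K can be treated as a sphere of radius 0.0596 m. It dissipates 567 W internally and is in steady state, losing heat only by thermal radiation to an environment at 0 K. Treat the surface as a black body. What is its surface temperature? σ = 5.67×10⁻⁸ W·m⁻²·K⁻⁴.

Steady state: internal power = radiated power, P = εσA T⁴.
Radiating area A = 4πr² = 0.04464 m².
T⁴ = P/(εσA) = 567/(1.0·5.67×10⁻⁸·0.04464) = 2.240×10¹¹ K⁴.
T = (2.240×10¹¹)^(1/4).

T ≈ 688 K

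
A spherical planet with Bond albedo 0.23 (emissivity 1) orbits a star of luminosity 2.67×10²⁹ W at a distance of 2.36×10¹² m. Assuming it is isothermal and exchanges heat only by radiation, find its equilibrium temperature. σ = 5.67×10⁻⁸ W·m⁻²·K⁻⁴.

T ≈ 337 K

First find the stellar flux at distance d: S = L/(4πd²) = 2.67×10²⁹/(4π·(2.36×10¹²)²) = 3815 W/m².
For an isothermal sphere, absorbed (1−a)S·πr² = emitted σ·4πr²·T⁴, so T⁴ = (1−a)S/(4σ).
T⁴ = 0.770·3815/(4·5.67×10⁻⁸) = 1.295×10¹⁰ K⁴.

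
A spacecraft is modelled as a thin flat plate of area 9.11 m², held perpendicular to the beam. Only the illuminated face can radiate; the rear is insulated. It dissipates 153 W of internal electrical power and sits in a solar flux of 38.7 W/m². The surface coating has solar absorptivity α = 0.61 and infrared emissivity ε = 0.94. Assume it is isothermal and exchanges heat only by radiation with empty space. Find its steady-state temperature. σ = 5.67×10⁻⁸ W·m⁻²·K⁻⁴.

At steady state, absorbed solar power + internal power = radiated power.
Absorbed: α·S·A_cross = 0.61·38.7·9.110 = 215.1 W (cross-section A).
Total input = 215.1 + 153 = 368.1 W.
Radiated: εσ·A_surf·T⁴ with A_surf = A = 9.110 m².
T⁴ = 368.1/(0.94·5.67×10⁻⁸·9.110) = 7.580×10⁸ K⁴.

T ≈ 166 K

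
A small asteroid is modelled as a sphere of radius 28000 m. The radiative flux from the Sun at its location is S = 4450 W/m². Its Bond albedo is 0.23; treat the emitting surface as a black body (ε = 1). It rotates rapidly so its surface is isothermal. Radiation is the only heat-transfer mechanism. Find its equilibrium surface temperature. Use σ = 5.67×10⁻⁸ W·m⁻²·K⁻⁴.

T ≈ 351 K

At equilibrium, absorbed power = emitted power.
Absorbing cross-section = πr² = 2.463×10⁹ m²; emitting surface = 4πr² = 9.852×10⁹ m² (ratio 4).
(1−a)S·A_cross = εσ·A_surf·T⁴  ⇒  T⁴ = (1−a)S/(4σ).
T⁴ = 0.770·4450/(4·5.67×10⁻⁸) = 1.511×10¹⁰ K⁴.
T = (1.511×10¹⁰)^(1/4).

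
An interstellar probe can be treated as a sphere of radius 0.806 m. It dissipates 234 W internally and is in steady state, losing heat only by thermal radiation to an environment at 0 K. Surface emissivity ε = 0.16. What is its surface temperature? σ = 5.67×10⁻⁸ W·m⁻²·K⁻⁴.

Steady state: internal power = radiated power, P = εσA T⁴.
Radiating area A = 4πr² = 8.164 m².
T⁴ = P/(εσA) = 234/(0.16·5.67×10⁻⁸·8.164) = 3.160×10⁹ K⁴.
T = (3.160×10⁹)^(1/4).

T ≈ 237 K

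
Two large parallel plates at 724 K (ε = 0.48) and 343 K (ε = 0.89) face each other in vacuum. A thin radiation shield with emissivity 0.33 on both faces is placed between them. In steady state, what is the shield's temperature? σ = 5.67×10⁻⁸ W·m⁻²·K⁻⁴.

In steady state the net flux on the hot side equals that on the cold side.
σ(T₁⁴−T_s⁴)/D₁ = σ(T_s⁴−T₂⁴)/D₂, with D₁ = 1/ε₁+1/ε_s−1 = 4.114, D₂ = 1/ε_s+1/ε₂−1 = 3.154.
Solve for T_s⁴: T_s⁴ = (D₂·T₁⁴ + D₁·T₂⁴)/(D₁+D₂) = 1.271×10¹¹ K⁴.

T_s ≈ 597 K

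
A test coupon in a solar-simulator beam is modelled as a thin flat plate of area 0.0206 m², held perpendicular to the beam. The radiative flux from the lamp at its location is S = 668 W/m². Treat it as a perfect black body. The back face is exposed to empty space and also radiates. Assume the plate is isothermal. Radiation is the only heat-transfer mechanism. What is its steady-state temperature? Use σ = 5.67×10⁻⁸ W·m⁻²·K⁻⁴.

At equilibrium, absorbed power = emitted power.
Absorbing cross-section = A = 0.02060 m²; emitting surface = 2A = 0.04120 m² (ratio 2).
S·A_cross = εσ·A_surf·T⁴  ⇒  T⁴ = S/(2σ).
T⁴ = 1.00·668/(2·5.67×10⁻⁸) = 5.891×10⁹ K⁴.
T = (5.891×10⁹)^(1/4).

T ≈ 277 K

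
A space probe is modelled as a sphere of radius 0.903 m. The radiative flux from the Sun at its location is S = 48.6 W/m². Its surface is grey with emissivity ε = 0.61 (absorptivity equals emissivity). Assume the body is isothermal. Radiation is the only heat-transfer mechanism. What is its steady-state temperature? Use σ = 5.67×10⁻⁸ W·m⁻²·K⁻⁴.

T ≈ 121 K

At equilibrium, absorbed power = emitted power.
Absorbing cross-section = πr² = 2.562 m²; emitting surface = 4πr² = 10.25 m² (ratio 4).
εS·A_cross = εσ·A_surf·T⁴  ⇒  T⁴ = S/(4σ)   (ε cancels).
T⁴ = 48.6/(4·5.67×10⁻⁸) = 2.143×10⁸ K⁴.
T = (2.143×10⁸)^(1/4).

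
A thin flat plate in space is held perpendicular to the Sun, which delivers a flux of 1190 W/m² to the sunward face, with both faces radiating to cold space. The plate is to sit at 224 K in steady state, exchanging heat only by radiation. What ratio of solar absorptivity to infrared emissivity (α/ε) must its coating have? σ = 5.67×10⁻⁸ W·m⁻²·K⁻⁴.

α/ε ≈ 0.240

Balance: αS·A = εσ·2A·T⁴ ⇒ α/ε = 2σT⁴/S.
α/ε = 2·5.67×10⁻⁸·(224)⁴/1190 = 2·5.67×10⁻⁸·2.518×10⁹/1190.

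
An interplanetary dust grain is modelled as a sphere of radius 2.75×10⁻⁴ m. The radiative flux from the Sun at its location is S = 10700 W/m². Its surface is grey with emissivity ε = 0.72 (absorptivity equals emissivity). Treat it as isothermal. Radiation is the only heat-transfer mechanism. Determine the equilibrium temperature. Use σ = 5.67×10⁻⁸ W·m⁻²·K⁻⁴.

At equilibrium, absorbed power = emitted power.
Absorbing cross-section = πr² = 2.376×10⁻⁷ m²; emitting surface = 4πr² = 9.503×10⁻⁷ m² (ratio 4).
εS·A_cross = εσ·A_surf·T⁴  ⇒  T⁴ = S/(4σ)   (ε cancels).
T⁴ = 10700/(4·5.67×10⁻⁸) = 4.718×10¹⁰ K⁴.
T = (4.718×10¹⁰)^(1/4).

T ≈ 466 K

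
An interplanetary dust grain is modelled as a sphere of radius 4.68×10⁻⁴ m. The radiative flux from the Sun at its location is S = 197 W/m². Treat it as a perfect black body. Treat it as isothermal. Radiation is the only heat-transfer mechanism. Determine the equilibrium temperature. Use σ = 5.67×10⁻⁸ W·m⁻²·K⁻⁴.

At equilibrium, absorbed power = emitted power.
Absorbing cross-section = πr² = 6.881×10⁻⁷ m²; emitting surface = 4πr² = 2.752×10⁻⁶ m² (ratio 4).
S·A_cross = εσ·A_surf·T⁴  ⇒  T⁴ = S/(4σ).
T⁴ = 1.00·197/(4·5.67×10⁻⁸) = 8.686×10⁸ K⁴.
T = (8.686×10⁸)^(1/4).

T ≈ 172 K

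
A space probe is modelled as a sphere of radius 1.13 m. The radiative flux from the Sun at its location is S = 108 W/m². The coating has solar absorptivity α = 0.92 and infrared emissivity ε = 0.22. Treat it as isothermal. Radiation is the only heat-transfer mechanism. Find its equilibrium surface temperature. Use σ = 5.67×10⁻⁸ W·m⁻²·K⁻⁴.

At equilibrium, absorbed power = emitted power.
Absorbing cross-section = πr² = 4.011 m²; emitting surface = 4πr² = 16.05 m² (ratio 4).
αS·A_cross = εσ·A_surf·T⁴  ⇒  T⁴ = αS/(ε·4σ).
T⁴ = 0.920·108/(0.22·4·5.67×10⁻⁸) = 1.991×10⁹ K⁴.
T = (1.991×10⁹)^(1/4).

T ≈ 211 K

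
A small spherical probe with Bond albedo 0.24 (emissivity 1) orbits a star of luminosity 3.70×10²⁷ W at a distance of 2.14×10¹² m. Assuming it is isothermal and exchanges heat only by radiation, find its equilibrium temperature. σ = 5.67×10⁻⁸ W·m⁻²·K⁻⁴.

First find the stellar flux at distance d: S = L/(4πd²) = 3.70×10²⁷/(4π·(2.14×10¹²)²) = 64.29 W/m².
For an isothermal sphere, absorbed (1−a)S·πr² = emitted σ·4πr²·T⁴, so T⁴ = (1−a)S/(4σ).
T⁴ = 0.760·64.29/(4·5.67×10⁻⁸) = 2.154×10⁸ K⁴.

T ≈ 121 K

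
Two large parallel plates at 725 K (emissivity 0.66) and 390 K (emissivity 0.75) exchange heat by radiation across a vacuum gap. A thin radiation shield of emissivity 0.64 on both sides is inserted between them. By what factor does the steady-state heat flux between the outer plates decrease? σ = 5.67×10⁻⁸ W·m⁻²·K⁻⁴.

factor ≈ 2.15

Without shield: q₀ = σΔ(T⁴)/(1/ε₁+1/ε₂−1) with denominator 1.848.
With shield the two gaps are in series; the resistances add: (1/ε₁+1/ε_s−1)+(1/ε_s+1/ε₂−1) = 2.078+1.896 = 3.973.
Heat-flux ratio q₀/q = 3.973/1.848.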